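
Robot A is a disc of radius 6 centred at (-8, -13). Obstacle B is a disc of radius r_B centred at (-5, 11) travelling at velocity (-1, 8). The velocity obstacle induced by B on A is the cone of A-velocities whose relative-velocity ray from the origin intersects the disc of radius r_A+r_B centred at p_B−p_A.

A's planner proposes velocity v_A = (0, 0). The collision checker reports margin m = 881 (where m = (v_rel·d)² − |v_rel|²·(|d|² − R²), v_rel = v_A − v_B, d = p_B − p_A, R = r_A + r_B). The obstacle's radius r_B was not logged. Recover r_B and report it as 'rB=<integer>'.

m = 881
d = (3, 24);  v_rel = (1, -8),  |v_rel|² = 65
v_rel×d = (1)·(24) − (-8)·(3) = 48
since m = R²·65 − 48²:  R² = (2304 + 881) / 65 = 49
R = √49 = 7  ⇒  r_B = 7 − 6 = 1

rB=1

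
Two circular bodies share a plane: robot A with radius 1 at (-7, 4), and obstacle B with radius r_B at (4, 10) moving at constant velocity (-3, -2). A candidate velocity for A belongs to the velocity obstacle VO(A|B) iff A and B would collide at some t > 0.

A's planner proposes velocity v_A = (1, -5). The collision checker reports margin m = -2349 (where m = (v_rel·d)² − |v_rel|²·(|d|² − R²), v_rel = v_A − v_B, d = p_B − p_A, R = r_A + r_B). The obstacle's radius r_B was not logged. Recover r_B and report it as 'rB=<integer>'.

m = -2349
d = (11, 6);  v_rel = (4, -3),  |v_rel|² = 25
v_rel×d = (4)·(6) − (-3)·(11) = 57
since m = R²·25 − 57²:  R² = (3249 + -2349) / 25 = 36
R = √36 = 6  ⇒  r_B = 6 − 1 = 5

rB=5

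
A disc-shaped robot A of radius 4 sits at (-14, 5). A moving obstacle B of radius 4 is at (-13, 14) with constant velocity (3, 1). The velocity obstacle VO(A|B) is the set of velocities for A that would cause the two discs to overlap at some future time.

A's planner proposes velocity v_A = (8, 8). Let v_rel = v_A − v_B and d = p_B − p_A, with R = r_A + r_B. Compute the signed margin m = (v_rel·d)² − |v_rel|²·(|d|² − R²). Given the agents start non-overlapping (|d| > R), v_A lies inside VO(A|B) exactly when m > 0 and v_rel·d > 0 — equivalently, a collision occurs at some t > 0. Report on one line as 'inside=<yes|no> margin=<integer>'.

d = (1, 9),  |d|² = 82;  R = 4+4 = 8,  c = 82−8² = 18
v_rel = (5, 7),  |v_rel|² = 74;  v_rel·d = (5)·(1) + (7)·(9) = 68
74·t² − 136·t + 18 = 0  ⇒  m = 68² − 74·18 = 3292
m = 3292 > 0,  v_rel·d = 68 > 0  ⇒  inside

inside=yes margin=3292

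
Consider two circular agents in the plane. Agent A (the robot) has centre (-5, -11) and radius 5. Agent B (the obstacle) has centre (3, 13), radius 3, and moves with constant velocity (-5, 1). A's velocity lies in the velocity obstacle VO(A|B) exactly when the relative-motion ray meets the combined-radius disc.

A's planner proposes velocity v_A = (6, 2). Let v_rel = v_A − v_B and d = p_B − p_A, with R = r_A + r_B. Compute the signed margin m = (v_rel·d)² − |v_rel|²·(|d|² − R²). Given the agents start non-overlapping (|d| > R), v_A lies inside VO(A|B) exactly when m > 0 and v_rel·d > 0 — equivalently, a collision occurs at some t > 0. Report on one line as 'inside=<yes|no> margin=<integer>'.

d = (8, 24),  |d|² = 640;  R = 5+3 = 8,  c = 640−8² = 576
v_rel = (11, 1),  |v_rel|² = 122;  v_rel·d = (11)·(8) + (1)·(24) = 112
122·t² − 224·t + 576 = 0  ⇒  m = 112² − 122·576 = -57728
m = -57728 < 0,  v_rel·d = 112 > 0  ⇒  outside

inside=no margin=-57728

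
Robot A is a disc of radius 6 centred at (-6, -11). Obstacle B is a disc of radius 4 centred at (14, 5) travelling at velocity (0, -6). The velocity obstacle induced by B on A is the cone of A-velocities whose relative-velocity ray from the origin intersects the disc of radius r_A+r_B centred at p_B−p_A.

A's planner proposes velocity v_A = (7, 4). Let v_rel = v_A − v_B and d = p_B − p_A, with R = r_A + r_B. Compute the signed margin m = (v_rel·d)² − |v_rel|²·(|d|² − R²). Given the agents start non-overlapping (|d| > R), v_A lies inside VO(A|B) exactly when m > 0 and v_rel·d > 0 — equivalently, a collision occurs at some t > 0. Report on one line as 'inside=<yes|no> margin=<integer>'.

d = (20, 16),  |d|² = 656;  R = 6+4 = 10,  c = 656−10² = 556
v_rel = (7, 10),  |v_rel|² = 149;  v_rel·d = (7)·(20) + (10)·(16) = 300
149·t² − 600·t + 556 = 0  ⇒  m = 300² − 149·556 = 7156
m = 7156 > 0,  v_rel·d = 300 > 0  ⇒  inside

inside=yes margin=7156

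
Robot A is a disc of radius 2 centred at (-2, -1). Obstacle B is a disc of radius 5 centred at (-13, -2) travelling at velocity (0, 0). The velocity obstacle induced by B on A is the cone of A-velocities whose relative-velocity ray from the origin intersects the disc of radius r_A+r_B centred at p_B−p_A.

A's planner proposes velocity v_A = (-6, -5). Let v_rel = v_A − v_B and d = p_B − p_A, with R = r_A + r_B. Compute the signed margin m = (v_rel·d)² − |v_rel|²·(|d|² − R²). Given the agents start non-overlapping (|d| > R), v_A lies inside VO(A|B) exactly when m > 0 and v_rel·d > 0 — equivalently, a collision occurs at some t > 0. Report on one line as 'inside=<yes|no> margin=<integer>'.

d = (-11, -1),  |d|² = 122;  R = 2+5 = 7,  c = 122−7² = 73
v_rel = (-6, -5),  |v_rel|² = 61;  v_rel·d = (-6)·(-11) + (-5)·(-1) = 71
61·t² − 142·t + 73 = 0  ⇒  m = 71² − 61·73 = 588
m = 588 > 0,  v_rel·d = 71 > 0  ⇒  inside

inside=yes margin=588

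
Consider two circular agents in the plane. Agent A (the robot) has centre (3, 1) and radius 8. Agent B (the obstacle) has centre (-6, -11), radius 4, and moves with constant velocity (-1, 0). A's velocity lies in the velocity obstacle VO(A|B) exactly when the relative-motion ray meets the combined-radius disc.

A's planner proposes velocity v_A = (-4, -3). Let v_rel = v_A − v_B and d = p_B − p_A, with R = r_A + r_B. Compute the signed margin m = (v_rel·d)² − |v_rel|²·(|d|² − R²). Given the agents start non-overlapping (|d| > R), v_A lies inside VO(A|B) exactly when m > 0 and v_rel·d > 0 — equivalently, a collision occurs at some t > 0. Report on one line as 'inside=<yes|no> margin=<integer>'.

d = (-9, -12),  |d|² = 225;  R = 8+4 = 12,  c = 225−12² = 81
v_rel = (-3, -3),  |v_rel|² = 18;  v_rel·d = (-3)·(-9) + (-3)·(-12) = 63
18·t² − 126·t + 81 = 0  ⇒  m = 63² − 18·81 = 2511
m = 2511 > 0,  v_rel·d = 63 > 0  ⇒  inside

inside=yes margin=2511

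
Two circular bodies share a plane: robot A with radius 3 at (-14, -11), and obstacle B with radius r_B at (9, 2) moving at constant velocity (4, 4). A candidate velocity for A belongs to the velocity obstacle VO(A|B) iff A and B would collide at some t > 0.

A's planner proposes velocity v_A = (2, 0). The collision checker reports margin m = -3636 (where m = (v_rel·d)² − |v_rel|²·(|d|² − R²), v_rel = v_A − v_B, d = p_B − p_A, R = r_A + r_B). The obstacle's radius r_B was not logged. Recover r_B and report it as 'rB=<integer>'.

m = -3636
d = (23, 13);  v_rel = (-2, -4),  |v_rel|² = 20
v_rel×d = (-2)·(13) − (-4)·(23) = 66
since m = R²·20 − 66²:  R² = (4356 + -3636) / 20 = 36
R = √36 = 6  ⇒  r_B = 6 − 3 = 3

rB=3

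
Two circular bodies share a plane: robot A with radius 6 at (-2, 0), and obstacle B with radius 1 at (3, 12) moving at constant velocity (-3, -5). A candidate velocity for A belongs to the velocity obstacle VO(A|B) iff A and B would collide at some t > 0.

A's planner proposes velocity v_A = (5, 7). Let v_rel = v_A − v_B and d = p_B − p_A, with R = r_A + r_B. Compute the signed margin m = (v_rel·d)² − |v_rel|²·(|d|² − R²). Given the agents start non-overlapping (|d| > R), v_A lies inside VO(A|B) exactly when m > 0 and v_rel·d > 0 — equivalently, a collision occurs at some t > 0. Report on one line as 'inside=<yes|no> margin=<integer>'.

d = (5, 12),  |d|² = 169;  R = 6+1 = 7,  c = 169−7² = 120
v_rel = (8, 12),  |v_rel|² = 208;  v_rel·d = (8)·(5) + (12)·(12) = 184
208·t² − 368·t + 120 = 0  ⇒  m = 184² − 208·120 = 8896
m = 8896 > 0,  v_rel·d = 184 > 0  ⇒  inside

inside=yes margin=8896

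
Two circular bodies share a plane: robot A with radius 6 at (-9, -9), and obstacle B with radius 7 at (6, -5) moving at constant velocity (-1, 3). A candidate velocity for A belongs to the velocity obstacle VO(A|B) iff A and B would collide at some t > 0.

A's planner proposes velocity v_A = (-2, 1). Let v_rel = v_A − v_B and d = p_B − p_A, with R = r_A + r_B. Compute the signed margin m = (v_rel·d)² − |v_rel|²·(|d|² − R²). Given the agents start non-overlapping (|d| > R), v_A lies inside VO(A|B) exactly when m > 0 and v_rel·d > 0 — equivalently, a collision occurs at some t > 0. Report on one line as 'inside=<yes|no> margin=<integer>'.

d = (15, 4),  |d|² = 241;  R = 6+7 = 13,  c = 241−13² = 72
v_rel = (-1, -2),  |v_rel|² = 5;  v_rel·d = (-1)·(15) + (-2)·(4) = -23
5·t² + 46·t + 72 = 0  ⇒  m = (-23)² − 5·72 = 169
m = 169 > 0,  v_rel·d = -23 < 0  ⇒  outside

inside=no margin=169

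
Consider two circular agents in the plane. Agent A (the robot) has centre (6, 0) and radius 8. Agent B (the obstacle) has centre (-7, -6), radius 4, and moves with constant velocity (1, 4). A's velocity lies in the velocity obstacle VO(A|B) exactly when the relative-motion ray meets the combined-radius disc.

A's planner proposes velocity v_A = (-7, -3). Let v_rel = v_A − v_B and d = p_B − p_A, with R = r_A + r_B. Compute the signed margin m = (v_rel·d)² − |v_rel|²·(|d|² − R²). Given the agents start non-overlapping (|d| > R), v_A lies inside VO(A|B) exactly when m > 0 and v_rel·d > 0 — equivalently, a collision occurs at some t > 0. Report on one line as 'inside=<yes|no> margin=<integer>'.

d = (-13, -6),  |d|² = 205;  R = 8+4 = 12,  c = 205−12² = 61
v_rel = (-8, -7),  |v_rel|² = 113;  v_rel·d = (-8)·(-13) + (-7)·(-6) = 146
113·t² − 292·t + 61 = 0  ⇒  m = 146² − 113·61 = 14423
m = 14423 > 0,  v_rel·d = 146 > 0  ⇒  inside

inside=yes margin=14423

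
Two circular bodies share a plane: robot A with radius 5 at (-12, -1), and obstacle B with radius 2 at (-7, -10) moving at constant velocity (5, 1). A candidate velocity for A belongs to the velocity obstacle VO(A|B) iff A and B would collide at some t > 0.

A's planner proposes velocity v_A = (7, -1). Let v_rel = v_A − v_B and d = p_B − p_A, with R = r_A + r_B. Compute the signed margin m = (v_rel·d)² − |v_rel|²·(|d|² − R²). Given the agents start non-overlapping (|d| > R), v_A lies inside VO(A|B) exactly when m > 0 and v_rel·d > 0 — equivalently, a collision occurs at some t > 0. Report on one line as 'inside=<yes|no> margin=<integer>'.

d = (5, -9),  |d|² = 106;  R = 5+2 = 7,  c = 106−7² = 57
v_rel = (2, -2),  |v_rel|² = 8;  v_rel·d = (2)·(5) + (-2)·(-9) = 28
8·t² − 56·t + 57 = 0  ⇒  m = 28² − 8·57 = 328
m = 328 > 0,  v_rel·d = 28 > 0  ⇒  inside

inside=yes margin=328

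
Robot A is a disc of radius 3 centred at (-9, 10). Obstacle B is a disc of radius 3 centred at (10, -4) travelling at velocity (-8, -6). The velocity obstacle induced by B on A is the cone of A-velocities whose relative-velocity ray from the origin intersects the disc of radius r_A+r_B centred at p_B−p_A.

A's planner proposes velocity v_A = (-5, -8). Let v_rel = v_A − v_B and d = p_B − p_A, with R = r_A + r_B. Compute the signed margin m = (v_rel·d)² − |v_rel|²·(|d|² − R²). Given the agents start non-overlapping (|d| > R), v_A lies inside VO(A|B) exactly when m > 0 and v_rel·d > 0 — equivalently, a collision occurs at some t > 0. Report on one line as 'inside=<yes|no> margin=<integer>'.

d = (19, -14),  |d|² = 557;  R = 3+3 = 6,  c = 557−6² = 521
v_rel = (3, -2),  |v_rel|² = 13;  v_rel·d = (3)·(19) + (-2)·(-14) = 85
13·t² − 170·t + 521 = 0  ⇒  m = 85² − 13·521 = 452
m = 452 > 0,  v_rel·d = 85 > 0  ⇒  inside

inside=yes margin=452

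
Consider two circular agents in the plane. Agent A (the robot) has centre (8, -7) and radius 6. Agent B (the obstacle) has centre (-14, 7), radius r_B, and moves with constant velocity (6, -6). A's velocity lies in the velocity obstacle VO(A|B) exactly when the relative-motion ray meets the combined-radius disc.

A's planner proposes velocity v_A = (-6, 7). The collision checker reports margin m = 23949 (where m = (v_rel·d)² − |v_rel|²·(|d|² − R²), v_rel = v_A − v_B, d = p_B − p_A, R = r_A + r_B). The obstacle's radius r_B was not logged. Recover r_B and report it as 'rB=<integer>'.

m = 23949
d = (-22, 14);  v_rel = (-12, 13),  |v_rel|² = 313
v_rel×d = (-12)·(14) − (13)·(-22) = 118
since m = R²·313 − 118²:  R² = (13924 + 23949) / 313 = 121
R = √121 = 11  ⇒  r_B = 11 − 6 = 5

rB=5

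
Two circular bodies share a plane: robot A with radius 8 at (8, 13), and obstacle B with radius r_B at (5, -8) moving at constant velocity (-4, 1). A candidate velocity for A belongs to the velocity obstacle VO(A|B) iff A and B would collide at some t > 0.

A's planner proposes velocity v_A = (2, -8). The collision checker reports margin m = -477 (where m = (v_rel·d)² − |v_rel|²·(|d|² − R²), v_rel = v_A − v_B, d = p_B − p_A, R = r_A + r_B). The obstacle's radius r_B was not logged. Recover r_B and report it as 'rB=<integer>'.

m = -477
d = (-3, -21);  v_rel = (6, -9),  |v_rel|² = 117
v_rel×d = (6)·(-21) − (-9)·(-3) = -153
since m = R²·117 − (-153)²:  R² = (23409 + -477) / 117 = 196
R = √196 = 14  ⇒  r_B = 14 − 8 = 6

rB=6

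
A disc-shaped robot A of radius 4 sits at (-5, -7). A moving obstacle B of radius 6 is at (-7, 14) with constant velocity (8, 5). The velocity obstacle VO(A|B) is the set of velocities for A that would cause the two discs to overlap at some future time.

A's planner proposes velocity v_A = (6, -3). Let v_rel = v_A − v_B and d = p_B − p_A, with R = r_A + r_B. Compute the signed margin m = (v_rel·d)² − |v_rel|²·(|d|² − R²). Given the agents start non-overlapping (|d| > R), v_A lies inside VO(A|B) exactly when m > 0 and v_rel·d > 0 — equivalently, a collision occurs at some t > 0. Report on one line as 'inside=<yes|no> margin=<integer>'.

d = (-2, 21),  |d|² = 445;  R = 4+6 = 10,  c = 445−10² = 345
v_rel = (-2, -8),  |v_rel|² = 68;  v_rel·d = (-2)·(-2) + (-8)·(21) = -164
68·t² + 328·t + 345 = 0  ⇒  m = (-164)² − 68·345 = 3436
m = 3436 > 0,  v_rel·d = -164 < 0  ⇒  outside

inside=no margin=3436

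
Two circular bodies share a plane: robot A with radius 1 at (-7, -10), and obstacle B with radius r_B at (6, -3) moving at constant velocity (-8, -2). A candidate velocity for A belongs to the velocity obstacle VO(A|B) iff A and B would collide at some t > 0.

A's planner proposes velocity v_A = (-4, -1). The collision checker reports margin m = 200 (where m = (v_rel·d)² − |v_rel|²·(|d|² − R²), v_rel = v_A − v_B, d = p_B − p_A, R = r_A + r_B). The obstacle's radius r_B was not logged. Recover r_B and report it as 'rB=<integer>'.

m = 200
d = (13, 7);  v_rel = (4, 1),  |v_rel|² = 17
v_rel×d = (4)·(7) − (1)·(13) = 15
since m = R²·17 − 15²:  R² = (225 + 200) / 17 = 25
R = √25 = 5  ⇒  r_B = 5 − 1 = 4

rB=4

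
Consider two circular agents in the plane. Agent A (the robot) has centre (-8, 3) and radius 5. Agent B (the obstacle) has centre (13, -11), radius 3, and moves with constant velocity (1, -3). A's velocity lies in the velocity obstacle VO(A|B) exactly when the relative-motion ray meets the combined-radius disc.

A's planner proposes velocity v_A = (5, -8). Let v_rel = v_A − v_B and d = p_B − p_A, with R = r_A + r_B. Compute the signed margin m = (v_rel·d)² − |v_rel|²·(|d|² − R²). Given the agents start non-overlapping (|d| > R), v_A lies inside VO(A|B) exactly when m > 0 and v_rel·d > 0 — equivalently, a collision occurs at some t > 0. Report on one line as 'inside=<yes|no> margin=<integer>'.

d = (21, -14),  |d|² = 637;  R = 5+3 = 8,  c = 637−8² = 573
v_rel = (4, -5),  |v_rel|² = 41;  v_rel·d = (4)·(21) + (-5)·(-14) = 154
41·t² − 308·t + 573 = 0  ⇒  m = 154² − 41·573 = 223
m = 223 > 0,  v_rel·d = 154 > 0  ⇒  inside

inside=yes margin=223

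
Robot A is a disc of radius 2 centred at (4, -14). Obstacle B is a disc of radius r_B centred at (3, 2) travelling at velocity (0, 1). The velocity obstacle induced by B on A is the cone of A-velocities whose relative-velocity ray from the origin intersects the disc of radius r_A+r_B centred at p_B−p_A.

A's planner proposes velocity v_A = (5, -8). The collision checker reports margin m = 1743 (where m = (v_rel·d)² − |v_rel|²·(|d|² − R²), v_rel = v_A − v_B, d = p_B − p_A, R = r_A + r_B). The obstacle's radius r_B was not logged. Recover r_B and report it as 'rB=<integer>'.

m = 1743
d = (-1, 16);  v_rel = (5, -9),  |v_rel|² = 106
v_rel×d = (5)·(16) − (-9)·(-1) = 71
since m = R²·106 − 71²:  R² = (5041 + 1743) / 106 = 64
R = √64 = 8  ⇒  r_B = 8 − 2 = 6

rB=6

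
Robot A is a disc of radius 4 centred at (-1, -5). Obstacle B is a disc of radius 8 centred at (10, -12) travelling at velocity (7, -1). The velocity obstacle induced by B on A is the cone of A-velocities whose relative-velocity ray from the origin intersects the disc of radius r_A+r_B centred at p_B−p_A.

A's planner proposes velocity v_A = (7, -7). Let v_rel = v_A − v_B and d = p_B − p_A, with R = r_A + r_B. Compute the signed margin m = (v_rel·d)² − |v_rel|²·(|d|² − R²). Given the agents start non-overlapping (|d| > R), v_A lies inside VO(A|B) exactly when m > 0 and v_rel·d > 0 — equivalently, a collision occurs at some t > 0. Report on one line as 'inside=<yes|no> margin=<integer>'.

d = (11, -7),  |d|² = 170;  R = 4+8 = 12,  c = 170−12² = 26
v_rel = (0, -6),  |v_rel|² = 36;  v_rel·d = (0)·(11) + (-6)·(-7) = 42
36·t² − 84·t + 26 = 0  ⇒  m = 42² − 36·26 = 828
m = 828 > 0,  v_rel·d = 42 > 0  ⇒  inside

inside=yes margin=828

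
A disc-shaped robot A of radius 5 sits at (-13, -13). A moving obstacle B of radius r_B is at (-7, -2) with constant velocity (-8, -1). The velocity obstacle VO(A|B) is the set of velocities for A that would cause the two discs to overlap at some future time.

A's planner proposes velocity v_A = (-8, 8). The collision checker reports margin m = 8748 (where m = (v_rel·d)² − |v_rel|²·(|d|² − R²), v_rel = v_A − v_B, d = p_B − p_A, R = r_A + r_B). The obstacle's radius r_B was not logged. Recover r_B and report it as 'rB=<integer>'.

m = 8748
d = (6, 11);  v_rel = (0, 9),  |v_rel|² = 81
v_rel×d = (0)·(11) − (9)·(6) = -54
since m = R²·81 − (-54)²:  R² = (2916 + 8748) / 81 = 144
R = √144 = 12  ⇒  r_B = 12 − 5 = 7

rB=7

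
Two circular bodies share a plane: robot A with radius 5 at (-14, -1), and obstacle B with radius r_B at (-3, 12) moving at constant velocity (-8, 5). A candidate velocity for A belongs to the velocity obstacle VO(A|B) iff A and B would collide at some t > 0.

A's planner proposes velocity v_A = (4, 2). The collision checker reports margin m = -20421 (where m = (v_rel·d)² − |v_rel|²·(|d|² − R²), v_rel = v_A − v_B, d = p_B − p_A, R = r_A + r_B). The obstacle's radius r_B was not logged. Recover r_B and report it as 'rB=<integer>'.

m = -20421
d = (11, 13);  v_rel = (12, -3),  |v_rel|² = 153
v_rel×d = (12)·(13) − (-3)·(11) = 189
since m = R²·153 − 189²:  R² = (35721 + -20421) / 153 = 100
R = √100 = 10  ⇒  r_B = 10 − 5 = 5

rB=5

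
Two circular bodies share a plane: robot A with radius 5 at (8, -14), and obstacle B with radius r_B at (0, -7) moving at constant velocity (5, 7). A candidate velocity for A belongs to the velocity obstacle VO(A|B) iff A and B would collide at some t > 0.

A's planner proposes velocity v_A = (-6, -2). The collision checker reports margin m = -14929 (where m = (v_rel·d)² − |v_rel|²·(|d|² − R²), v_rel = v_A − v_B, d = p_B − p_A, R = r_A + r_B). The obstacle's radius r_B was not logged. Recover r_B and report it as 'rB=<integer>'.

m = -14929
d = (-8, 7);  v_rel = (-11, -9),  |v_rel|² = 202
v_rel×d = (-11)·(7) − (-9)·(-8) = -149
since m = R²·202 − (-149)²:  R² = (22201 + -14929) / 202 = 36
R = √36 = 6  ⇒  r_B = 6 − 5 = 1

rB=1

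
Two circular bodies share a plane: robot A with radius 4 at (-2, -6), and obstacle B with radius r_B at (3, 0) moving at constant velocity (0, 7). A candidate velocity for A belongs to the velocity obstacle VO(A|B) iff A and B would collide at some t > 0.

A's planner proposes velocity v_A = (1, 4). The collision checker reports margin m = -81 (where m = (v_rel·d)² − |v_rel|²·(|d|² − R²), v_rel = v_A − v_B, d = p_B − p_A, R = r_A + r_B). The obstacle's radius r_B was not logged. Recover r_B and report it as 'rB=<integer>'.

m = -81
d = (5, 6);  v_rel = (1, -3),  |v_rel|² = 10
v_rel×d = (1)·(6) − (-3)·(5) = 21
since m = R²·10 − 21²:  R² = (441 + -81) / 10 = 36
R = √36 = 6  ⇒  r_B = 6 − 4 = 2

rB=2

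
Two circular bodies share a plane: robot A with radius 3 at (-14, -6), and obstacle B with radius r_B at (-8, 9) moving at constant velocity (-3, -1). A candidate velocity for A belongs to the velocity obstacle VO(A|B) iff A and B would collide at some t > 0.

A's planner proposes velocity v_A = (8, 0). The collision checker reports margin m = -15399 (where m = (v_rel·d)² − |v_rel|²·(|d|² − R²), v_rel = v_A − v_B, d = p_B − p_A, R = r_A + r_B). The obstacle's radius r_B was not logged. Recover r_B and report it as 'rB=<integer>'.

m = -15399
d = (6, 15);  v_rel = (11, 1),  |v_rel|² = 122
v_rel×d = (11)·(15) − (1)·(6) = 159
since m = R²·122 − 159²:  R² = (25281 + -15399) / 122 = 81
R = √81 = 9  ⇒  r_B = 9 − 3 = 6

rB=6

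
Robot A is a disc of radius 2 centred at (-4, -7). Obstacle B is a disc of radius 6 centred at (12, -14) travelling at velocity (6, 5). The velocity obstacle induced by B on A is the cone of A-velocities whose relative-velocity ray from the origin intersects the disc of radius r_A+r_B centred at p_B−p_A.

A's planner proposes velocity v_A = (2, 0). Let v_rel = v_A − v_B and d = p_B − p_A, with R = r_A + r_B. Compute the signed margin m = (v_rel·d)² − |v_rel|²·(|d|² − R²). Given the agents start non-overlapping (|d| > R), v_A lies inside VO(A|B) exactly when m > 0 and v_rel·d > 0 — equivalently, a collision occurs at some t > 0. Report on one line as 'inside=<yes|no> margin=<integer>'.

d = (16, -7),  |d|² = 305;  R = 2+6 = 8,  c = 305−8² = 241
v_rel = (-4, -5),  |v_rel|² = 41;  v_rel·d = (-4)·(16) + (-5)·(-7) = -29
41·t² + 58·t + 241 = 0  ⇒  m = (-29)² − 41·241 = -9040
m = -9040 < 0,  v_rel·d = -29 < 0  ⇒  outside

inside=no margin=-9040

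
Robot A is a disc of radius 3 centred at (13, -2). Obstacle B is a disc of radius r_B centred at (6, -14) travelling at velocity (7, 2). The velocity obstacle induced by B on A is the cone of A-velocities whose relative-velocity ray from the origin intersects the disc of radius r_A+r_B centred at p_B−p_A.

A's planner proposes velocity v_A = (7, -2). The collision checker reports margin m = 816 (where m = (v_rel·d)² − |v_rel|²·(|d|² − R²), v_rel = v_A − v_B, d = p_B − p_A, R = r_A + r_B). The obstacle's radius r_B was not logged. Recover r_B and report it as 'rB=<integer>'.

m = 816
d = (-7, -12);  v_rel = (0, -4),  |v_rel|² = 16
v_rel×d = (0)·(-12) − (-4)·(-7) = -28
since m = R²·16 − (-28)²:  R² = (784 + 816) / 16 = 100
R = √100 = 10  ⇒  r_B = 10 − 3 = 7

rB=7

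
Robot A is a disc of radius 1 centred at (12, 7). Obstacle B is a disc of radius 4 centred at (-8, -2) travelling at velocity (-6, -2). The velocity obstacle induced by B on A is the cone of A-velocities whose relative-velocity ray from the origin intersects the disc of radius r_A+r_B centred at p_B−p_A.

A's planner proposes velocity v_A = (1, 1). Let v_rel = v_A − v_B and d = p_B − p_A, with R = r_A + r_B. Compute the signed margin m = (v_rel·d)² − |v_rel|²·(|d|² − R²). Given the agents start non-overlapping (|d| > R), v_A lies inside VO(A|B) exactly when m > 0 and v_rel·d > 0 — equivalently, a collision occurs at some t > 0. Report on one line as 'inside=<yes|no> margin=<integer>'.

d = (-20, -9),  |d|² = 481;  R = 1+4 = 5,  c = 481−5² = 456
v_rel = (7, 3),  |v_rel|² = 58;  v_rel·d = (7)·(-20) + (3)·(-9) = -167
58·t² + 334·t + 456 = 0  ⇒  m = (-167)² − 58·456 = 1441
m = 1441 > 0,  v_rel·d = -167 < 0  ⇒  outside

inside=no margin=1441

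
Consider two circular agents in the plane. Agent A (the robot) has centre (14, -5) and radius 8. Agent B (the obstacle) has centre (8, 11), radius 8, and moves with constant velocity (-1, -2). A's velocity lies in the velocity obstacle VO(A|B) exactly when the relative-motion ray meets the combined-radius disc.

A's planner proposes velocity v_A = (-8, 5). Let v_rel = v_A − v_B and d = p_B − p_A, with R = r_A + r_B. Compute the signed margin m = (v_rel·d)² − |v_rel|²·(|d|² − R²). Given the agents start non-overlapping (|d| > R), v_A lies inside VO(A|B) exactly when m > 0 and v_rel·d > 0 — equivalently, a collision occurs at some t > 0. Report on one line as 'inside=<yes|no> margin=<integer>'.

d = (-6, 16),  |d|² = 292;  R = 8+8 = 16,  c = 292−16² = 36
v_rel = (-7, 7),  |v_rel|² = 98;  v_rel·d = (-7)·(-6) + (7)·(16) = 154
98·t² − 308·t + 36 = 0  ⇒  m = 154² − 98·36 = 20188
m = 20188 > 0,  v_rel·d = 154 > 0  ⇒  inside

inside=yes margin=20188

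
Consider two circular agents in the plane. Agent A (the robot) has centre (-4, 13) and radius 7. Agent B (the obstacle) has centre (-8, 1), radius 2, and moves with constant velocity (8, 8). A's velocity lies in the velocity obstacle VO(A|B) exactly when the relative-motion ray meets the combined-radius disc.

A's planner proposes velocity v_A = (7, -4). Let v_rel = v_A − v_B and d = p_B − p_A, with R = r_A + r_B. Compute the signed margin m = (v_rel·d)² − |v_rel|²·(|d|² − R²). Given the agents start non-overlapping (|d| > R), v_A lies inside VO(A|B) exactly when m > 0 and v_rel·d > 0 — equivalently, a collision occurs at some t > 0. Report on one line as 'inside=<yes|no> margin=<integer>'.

d = (-4, -12),  |d|² = 160;  R = 7+2 = 9,  c = 160−9² = 79
v_rel = (-1, -12),  |v_rel|² = 145;  v_rel·d = (-1)·(-4) + (-12)·(-12) = 148
145·t² − 296·t + 79 = 0  ⇒  m = 148² − 145·79 = 10449
m = 10449 > 0,  v_rel·d = 148 > 0  ⇒  inside

inside=yes margin=10449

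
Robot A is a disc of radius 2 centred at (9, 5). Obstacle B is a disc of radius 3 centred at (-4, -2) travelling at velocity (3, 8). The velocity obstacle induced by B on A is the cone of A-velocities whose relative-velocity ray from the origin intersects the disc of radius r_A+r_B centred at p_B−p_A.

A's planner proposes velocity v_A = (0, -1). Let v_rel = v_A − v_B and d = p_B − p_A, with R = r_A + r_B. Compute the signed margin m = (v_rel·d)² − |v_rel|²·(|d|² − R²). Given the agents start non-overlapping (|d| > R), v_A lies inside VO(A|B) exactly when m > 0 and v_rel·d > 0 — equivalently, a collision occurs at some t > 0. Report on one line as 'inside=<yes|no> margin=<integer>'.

d = (-13, -7),  |d|² = 218;  R = 2+3 = 5,  c = 218−5² = 193
v_rel = (-3, -9),  |v_rel|² = 90;  v_rel·d = (-3)·(-13) + (-9)·(-7) = 102
90·t² − 204·t + 193 = 0  ⇒  m = 102² − 90·193 = -6966
m = -6966 < 0,  v_rel·d = 102 > 0  ⇒  outside

inside=no margin=-6966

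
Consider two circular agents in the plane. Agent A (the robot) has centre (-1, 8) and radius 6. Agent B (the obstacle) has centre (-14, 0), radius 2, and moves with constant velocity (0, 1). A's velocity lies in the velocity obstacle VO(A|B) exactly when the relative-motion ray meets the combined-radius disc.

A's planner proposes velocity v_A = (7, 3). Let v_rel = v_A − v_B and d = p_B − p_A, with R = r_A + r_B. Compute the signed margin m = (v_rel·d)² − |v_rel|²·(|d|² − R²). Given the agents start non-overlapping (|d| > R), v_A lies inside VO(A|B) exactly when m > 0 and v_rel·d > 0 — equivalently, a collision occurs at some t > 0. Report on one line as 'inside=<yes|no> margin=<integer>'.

d = (-13, -8),  |d|² = 233;  R = 6+2 = 8,  c = 233−8² = 169
v_rel = (7, 2),  |v_rel|² = 53;  v_rel·d = (7)·(-13) + (2)·(-8) = -107
53·t² + 214·t + 169 = 0  ⇒  m = (-107)² − 53·169 = 2492
m = 2492 > 0,  v_rel·d = -107 < 0  ⇒  outside

inside=no margin=2492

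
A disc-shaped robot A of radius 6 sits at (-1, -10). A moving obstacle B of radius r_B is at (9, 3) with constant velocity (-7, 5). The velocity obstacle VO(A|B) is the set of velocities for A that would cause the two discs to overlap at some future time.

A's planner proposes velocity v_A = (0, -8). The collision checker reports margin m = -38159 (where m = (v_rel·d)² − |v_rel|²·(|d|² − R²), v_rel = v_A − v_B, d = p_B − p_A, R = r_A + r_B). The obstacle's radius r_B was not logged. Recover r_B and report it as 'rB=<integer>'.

m = -38159
d = (10, 13);  v_rel = (7, -13),  |v_rel|² = 218
v_rel×d = (7)·(13) − (-13)·(10) = 221
since m = R²·218 − 221²:  R² = (48841 + -38159) / 218 = 49
R = √49 = 7  ⇒  r_B = 7 − 6 = 1

rB=1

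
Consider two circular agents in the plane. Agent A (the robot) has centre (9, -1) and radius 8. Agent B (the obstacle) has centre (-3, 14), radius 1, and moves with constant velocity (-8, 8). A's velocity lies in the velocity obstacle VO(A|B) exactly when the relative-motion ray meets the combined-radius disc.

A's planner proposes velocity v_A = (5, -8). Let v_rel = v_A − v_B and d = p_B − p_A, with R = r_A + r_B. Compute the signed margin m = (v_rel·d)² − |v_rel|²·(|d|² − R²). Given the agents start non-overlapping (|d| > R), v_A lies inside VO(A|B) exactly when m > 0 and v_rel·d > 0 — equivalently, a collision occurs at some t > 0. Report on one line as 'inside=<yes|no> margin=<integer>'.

d = (-12, 15),  |d|² = 369;  R = 8+1 = 9,  c = 369−9² = 288
v_rel = (13, -16),  |v_rel|² = 425;  v_rel·d = (13)·(-12) + (-16)·(15) = -396
425·t² + 792·t + 288 = 0  ⇒  m = (-396)² − 425·288 = 34416
m = 34416 > 0,  v_rel·d = -396 < 0  ⇒  outside

inside=no margin=34416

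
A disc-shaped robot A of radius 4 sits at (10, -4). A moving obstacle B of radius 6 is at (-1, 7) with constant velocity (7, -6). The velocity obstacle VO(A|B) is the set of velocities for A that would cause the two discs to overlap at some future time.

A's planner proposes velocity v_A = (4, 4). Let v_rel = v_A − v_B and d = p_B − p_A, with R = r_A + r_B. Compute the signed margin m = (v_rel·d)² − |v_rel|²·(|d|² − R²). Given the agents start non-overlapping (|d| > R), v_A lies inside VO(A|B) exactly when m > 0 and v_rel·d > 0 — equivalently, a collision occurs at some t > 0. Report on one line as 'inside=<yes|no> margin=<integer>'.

d = (-11, 11),  |d|² = 242;  R = 4+6 = 10,  c = 242−10² = 142
v_rel = (-3, 10),  |v_rel|² = 109;  v_rel·d = (-3)·(-11) + (10)·(11) = 143
109·t² − 286·t + 142 = 0  ⇒  m = 143² − 109·142 = 4971
m = 4971 > 0,  v_rel·d = 143 > 0  ⇒  inside

inside=yes margin=4971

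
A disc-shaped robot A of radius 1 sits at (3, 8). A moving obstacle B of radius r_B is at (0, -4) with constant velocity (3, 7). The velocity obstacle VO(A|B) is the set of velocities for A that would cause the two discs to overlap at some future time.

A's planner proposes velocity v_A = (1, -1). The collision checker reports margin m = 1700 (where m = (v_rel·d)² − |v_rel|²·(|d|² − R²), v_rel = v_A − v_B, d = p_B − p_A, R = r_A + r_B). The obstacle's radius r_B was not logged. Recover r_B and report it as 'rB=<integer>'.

m = 1700
d = (-3, -12);  v_rel = (-2, -8),  |v_rel|² = 68
v_rel×d = (-2)·(-12) − (-8)·(-3) = 0
since m = R²·68 − 0²:  R² = (0 + 1700) / 68 = 25
R = √25 = 5  ⇒  r_B = 5 − 1 = 4

rB=4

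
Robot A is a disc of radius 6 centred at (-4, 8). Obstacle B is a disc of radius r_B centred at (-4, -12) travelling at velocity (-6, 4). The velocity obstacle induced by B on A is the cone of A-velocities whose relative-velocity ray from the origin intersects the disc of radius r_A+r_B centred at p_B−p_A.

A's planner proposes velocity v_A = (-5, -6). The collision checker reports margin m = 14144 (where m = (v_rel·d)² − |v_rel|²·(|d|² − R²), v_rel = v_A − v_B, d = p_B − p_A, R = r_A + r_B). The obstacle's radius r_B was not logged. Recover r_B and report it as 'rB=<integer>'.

m = 14144
d = (0, -20);  v_rel = (1, -10),  |v_rel|² = 101
v_rel×d = (1)·(-20) − (-10)·(0) = -20
since m = R²·101 − (-20)²:  R² = (400 + 14144) / 101 = 144
R = √144 = 12  ⇒  r_B = 12 − 6 = 6

rB=6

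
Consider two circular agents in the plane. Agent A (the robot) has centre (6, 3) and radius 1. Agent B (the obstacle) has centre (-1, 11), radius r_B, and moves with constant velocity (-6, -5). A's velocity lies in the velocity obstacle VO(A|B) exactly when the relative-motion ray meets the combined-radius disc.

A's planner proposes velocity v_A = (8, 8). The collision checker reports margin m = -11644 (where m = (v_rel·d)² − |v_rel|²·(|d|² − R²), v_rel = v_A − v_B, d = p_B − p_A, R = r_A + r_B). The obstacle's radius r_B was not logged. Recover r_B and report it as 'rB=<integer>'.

m = -11644
d = (-7, 8);  v_rel = (14, 13),  |v_rel|² = 365
v_rel×d = (14)·(8) − (13)·(-7) = 203
since m = R²·365 − 203²:  R² = (41209 + -11644) / 365 = 81
R = √81 = 9  ⇒  r_B = 9 − 1 = 8

rB=8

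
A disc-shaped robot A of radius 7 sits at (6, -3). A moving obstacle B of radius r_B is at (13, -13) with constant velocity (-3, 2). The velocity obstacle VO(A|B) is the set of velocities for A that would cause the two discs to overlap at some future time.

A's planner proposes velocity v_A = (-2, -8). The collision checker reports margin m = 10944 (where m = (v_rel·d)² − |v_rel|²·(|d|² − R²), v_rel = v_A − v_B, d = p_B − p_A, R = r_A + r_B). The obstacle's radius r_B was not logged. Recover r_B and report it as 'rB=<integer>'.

m = 10944
d = (7, -10);  v_rel = (1, -10),  |v_rel|² = 101
v_rel×d = (1)·(-10) − (-10)·(7) = 60
since m = R²·101 − 60²:  R² = (3600 + 10944) / 101 = 144
R = √144 = 12  ⇒  r_B = 12 − 7 = 5

rB=5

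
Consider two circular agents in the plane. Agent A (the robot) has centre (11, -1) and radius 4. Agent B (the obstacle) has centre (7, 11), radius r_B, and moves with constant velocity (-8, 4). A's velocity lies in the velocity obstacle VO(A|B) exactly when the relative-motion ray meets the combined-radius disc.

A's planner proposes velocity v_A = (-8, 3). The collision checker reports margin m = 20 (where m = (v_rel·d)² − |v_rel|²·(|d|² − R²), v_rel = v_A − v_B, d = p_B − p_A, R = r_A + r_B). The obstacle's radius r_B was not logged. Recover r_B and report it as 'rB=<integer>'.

m = 20
d = (-4, 12);  v_rel = (0, -1),  |v_rel|² = 1
v_rel×d = (0)·(12) − (-1)·(-4) = -4
since m = R²·1 − (-4)²:  R² = (16 + 20) / 1 = 36
R = √36 = 6  ⇒  r_B = 6 − 4 = 2

rB=2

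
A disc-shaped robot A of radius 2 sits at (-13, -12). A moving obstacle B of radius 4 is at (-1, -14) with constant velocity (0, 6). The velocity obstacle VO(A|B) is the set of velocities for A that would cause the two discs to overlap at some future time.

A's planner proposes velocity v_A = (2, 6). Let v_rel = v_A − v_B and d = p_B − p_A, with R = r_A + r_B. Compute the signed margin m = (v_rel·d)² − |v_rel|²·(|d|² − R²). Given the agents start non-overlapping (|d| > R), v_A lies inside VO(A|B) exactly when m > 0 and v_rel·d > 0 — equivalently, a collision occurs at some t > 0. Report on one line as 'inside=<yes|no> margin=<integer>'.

d = (12, -2),  |d|² = 148;  R = 2+4 = 6,  c = 148−6² = 112
v_rel = (2, 0),  |v_rel|² = 4;  v_rel·d = (2)·(12) + (0)·(-2) = 24
4·t² − 48·t + 112 = 0  ⇒  m = 24² − 4·112 = 128
m = 128 > 0,  v_rel·d = 24 > 0  ⇒  inside

inside=yes margin=128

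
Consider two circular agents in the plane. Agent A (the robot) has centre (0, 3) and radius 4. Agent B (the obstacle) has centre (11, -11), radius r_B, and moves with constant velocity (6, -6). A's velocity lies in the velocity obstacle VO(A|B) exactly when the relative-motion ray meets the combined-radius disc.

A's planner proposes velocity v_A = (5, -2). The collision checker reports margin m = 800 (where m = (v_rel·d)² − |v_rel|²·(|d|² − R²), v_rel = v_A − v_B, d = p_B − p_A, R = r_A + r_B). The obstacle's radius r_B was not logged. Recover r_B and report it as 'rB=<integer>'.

m = 800
d = (11, -14);  v_rel = (-1, 4),  |v_rel|² = 17
v_rel×d = (-1)·(-14) − (4)·(11) = -30
since m = R²·17 − (-30)²:  R² = (900 + 800) / 17 = 100
R = √100 = 10  ⇒  r_B = 10 − 4 = 6

rB=6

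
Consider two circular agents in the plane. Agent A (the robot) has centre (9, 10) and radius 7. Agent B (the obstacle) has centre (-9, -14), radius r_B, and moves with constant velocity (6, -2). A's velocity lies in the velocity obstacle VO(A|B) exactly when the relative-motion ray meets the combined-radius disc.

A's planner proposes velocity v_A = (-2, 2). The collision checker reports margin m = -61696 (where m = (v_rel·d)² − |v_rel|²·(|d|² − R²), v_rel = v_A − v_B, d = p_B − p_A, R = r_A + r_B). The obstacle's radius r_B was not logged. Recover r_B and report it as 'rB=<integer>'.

m = -61696
d = (-18, -24);  v_rel = (-8, 4),  |v_rel|² = 80
v_rel×d = (-8)·(-24) − (4)·(-18) = 264
since m = R²·80 − 264²:  R² = (69696 + -61696) / 80 = 100
R = √100 = 10  ⇒  r_B = 10 − 7 = 3

rB=3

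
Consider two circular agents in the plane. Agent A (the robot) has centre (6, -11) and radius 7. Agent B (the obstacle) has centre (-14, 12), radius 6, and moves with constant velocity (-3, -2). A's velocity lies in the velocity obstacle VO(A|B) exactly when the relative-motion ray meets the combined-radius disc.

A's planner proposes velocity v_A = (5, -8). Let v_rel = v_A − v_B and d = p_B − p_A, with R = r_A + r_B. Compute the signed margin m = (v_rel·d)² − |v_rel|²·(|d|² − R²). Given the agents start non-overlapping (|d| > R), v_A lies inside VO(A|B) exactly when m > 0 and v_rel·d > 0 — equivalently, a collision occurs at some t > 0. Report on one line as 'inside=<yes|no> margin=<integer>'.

d = (-20, 23),  |d|² = 929;  R = 7+6 = 13,  c = 929−13² = 760
v_rel = (8, -6),  |v_rel|² = 100;  v_rel·d = (8)·(-20) + (-6)·(23) = -298
100·t² + 596·t + 760 = 0  ⇒  m = (-298)² − 100·760 = 12804
m = 12804 > 0,  v_rel·d = -298 < 0  ⇒  outside

inside=no margin=12804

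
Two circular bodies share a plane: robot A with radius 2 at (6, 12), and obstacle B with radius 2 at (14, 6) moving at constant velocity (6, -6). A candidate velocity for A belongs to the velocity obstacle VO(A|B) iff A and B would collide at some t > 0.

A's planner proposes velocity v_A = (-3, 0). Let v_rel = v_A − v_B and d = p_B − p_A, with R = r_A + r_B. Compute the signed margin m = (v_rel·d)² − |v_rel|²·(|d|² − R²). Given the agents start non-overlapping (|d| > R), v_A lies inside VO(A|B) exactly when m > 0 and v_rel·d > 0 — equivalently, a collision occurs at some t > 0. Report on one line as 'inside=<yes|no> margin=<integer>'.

d = (8, -6),  |d|² = 100;  R = 2+2 = 4,  c = 100−4² = 84
v_rel = (-9, 6),  |v_rel|² = 117;  v_rel·d = (-9)·(8) + (6)·(-6) = -108
117·t² + 216·t + 84 = 0  ⇒  m = (-108)² − 117·84 = 1836
m = 1836 > 0,  v_rel·d = -108 < 0  ⇒  outside

inside=no margin=1836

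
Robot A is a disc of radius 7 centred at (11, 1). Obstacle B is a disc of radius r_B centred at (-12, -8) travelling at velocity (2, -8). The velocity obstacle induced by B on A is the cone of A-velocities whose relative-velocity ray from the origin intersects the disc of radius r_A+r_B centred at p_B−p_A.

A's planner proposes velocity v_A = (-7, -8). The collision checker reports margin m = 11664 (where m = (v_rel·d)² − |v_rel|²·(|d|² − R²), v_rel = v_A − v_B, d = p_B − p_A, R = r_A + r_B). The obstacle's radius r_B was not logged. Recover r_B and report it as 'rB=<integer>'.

m = 11664
d = (-23, -9);  v_rel = (-9, 0),  |v_rel|² = 81
v_rel×d = (-9)·(-9) − (0)·(-23) = 81
since m = R²·81 − 81²:  R² = (6561 + 11664) / 81 = 225
R = √225 = 15  ⇒  r_B = 15 − 7 = 8

rB=8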